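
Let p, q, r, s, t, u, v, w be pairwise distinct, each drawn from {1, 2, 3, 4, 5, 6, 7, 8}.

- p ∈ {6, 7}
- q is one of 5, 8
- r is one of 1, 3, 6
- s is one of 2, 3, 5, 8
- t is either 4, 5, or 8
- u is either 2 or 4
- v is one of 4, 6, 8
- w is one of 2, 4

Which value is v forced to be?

The 8 variables draw from only 8 values {1, 2, 3, 4, 5, 6, 7, 8}, so each is used; only r can be 1, hence r = 1.
Among the 7 still-open variables, 3 fits only s (and all 7 values in {2, 3, 4, 5, 6, 7, 8} must be used), so s = 3.
The 6 still-open variables draw from only 6 values {2, 4, 5, 6, 7, 8}, so each is used; only p can be 7, hence p = 7.
Among the 5 still-open variables, 6 fits only v (and all 5 values in {2, 4, 5, 6, 8} must be used), so v = 6.

6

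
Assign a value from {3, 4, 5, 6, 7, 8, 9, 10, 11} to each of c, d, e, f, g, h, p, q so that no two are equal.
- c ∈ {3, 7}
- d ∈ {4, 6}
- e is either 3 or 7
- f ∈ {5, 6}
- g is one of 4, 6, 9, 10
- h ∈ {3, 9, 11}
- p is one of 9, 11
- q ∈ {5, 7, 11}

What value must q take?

The 8 variables together cover exactly {3, 4, 5, 6, 7, 9, 10, 11} — 8 values for 8 variables — and 10 appears only in g's list, so g = 10.
The 7 still-open variables together cover exactly {3, 4, 5, 6, 7, 9, 11} — 7 values for 7 variables — and 4 appears only in d's list, so d = 4.
The 6 still-open variables together cover exactly {3, 5, 6, 7, 9, 11} — 6 values for 6 variables — and 6 appears only in f's list, so f = 6.
The 5 still-open variables together cover exactly {3, 5, 7, 9, 11} — 5 values for 5 variables — and 5 appears only in q's list, so q = 5.

5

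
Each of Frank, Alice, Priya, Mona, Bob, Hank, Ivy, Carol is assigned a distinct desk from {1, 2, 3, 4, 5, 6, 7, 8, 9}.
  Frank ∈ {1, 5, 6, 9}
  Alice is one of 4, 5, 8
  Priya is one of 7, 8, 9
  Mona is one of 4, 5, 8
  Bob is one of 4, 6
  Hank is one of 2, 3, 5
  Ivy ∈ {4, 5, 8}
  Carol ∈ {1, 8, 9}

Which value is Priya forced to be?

Alice, Mona, Ivy between them cover only {4, 5, 8} — a naked triple. Remove those values from Frank, Priya, Bob, Hank, Carol.
Bob's domain is down to {6}, so Bob = 6. Remove 6 from Frank.
The 2 variables Frank and Carol are confined to {1, 9}, which locks those values in; drop them from Priya.
So Priya = 7.

7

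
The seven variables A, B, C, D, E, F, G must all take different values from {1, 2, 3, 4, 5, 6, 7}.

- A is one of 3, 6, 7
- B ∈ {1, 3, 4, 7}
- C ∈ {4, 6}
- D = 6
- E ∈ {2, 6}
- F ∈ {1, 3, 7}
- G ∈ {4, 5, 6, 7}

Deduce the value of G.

5

D has just one choice, so D = 6. Strike 6 from A, C, E, G.
E's domain is down to {2}, so E = 2.
C has just one choice, so C = 4. So B, G can't be 4.
The 4 still-open variables draw from only 4 values {1, 3, 5, 7}, so each is used; only G can be 5, hence G = 5.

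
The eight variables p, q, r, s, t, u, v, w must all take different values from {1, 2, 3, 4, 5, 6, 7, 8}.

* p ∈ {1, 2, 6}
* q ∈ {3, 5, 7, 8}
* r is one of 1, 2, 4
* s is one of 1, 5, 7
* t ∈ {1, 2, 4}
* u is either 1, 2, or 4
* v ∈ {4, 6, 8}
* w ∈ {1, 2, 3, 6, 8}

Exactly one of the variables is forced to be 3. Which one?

w

r, t, u share exactly the 3 values {1, 2, 4}; by pigeonhole those values go to them, so strike 1, 2, 4 from p, s, v, w.
That leaves p = 6. Eliminate 6 elsewhere: v, w.
v's domain is down to {8}, so v = 8. Eliminate 8 elsewhere: q, w.
So 3 goes to w.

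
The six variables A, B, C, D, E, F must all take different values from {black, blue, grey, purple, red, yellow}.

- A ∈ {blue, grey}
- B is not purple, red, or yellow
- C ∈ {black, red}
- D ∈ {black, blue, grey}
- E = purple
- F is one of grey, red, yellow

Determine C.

E's domain is down to {purple}, so E = purple.
Among the 5 still-open variables, yellow fits only F (and all 5 values in {black, blue, grey, red, yellow} must be used), so F = yellow.
The 4 still-open variables draw from only 4 values {black, blue, grey, red}, so each is used; only C can be red, hence C = red.

red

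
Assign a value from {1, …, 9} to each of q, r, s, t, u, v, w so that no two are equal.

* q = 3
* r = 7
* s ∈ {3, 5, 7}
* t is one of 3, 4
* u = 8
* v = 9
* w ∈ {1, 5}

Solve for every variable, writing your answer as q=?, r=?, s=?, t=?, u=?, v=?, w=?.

q=3, r=7, s=5, t=4, u=8, v=9, w=1

q must be 3 (only option left). So s, t can't be 3.
r must be 7 (only option left). So s can't be 7.
s has just one choice, so s = 5. Strike 5 from w.
t's domain is down to {4}, so t = 4.
That leaves u = 8.
v has just one choice, so v = 9.
w's domain is down to {1}, so w = 1.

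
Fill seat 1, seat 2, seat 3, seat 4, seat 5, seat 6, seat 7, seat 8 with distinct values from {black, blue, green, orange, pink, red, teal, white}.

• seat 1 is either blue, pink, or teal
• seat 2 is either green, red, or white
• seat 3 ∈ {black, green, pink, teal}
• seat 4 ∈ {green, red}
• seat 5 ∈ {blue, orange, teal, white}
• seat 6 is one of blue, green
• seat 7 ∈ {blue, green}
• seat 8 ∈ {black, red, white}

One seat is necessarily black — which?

seat 8

The 8 variables together cover exactly {black, blue, green, orange, pink, red, teal, white} — 8 values for 8 variables — and orange appears only in seat 5's list, so seat 5 = orange.
seat 6 and seat 7 between them cover only {blue, green} — a naked pair. Remove those values from seat 1, seat 2, seat 3, seat 4.
That leaves seat 4 = red. Eliminate red elsewhere: seat 2, seat 8.
seat 2's domain is down to {white}, so seat 2 = white. Eliminate white elsewhere: seat 8.
So black goes to seat 8.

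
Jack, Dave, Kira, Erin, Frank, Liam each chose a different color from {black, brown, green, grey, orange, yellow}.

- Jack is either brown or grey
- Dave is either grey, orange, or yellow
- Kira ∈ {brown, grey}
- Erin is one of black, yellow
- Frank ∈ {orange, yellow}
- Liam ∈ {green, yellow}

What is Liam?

The 6 variables together cover exactly {black, brown, green, grey, orange, yellow} — 6 values for 6 variables — and black appears only in Erin's list, so Erin = black.
The 5 still-open variables together cover exactly {brown, green, grey, orange, yellow} — 5 values for 5 variables — and green appears only in Liam's list, so Liam = green.

green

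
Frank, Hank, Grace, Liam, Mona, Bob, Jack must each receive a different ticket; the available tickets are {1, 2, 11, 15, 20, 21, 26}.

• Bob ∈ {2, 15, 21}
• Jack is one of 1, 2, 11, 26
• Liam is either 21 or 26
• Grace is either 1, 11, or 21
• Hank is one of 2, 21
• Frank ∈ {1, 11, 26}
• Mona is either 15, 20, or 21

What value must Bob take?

15

Among the 7 variables, 20 fits only Mona (and all 7 values in {1, 2, 11, 15, 20, 21, 26} must be used), so Mona = 20.
The 6 still-open variables draw from only 6 values {1, 2, 11, 15, 21, 26}, so each is used; only Bob can be 15, hence Bob = 15.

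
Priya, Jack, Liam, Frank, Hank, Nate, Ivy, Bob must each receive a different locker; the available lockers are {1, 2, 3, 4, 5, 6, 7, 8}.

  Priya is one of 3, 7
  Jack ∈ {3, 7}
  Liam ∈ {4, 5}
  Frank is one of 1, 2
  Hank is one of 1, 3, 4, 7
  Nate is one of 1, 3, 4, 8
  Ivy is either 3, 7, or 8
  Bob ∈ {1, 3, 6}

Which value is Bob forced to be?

6

Among the 8 variables, 2 fits only Frank (and all 8 values in {1, 2, 3, 4, 5, 6, 7, 8} must be used), so Frank = 2.
Among the 7 still-open variables, 5 fits only Liam (and all 7 values in {1, 3, 4, 5, 6, 7, 8} must be used), so Liam = 5.
The 6 still-open variables together cover exactly {1, 3, 4, 6, 7, 8} — 6 values for 6 variables — and 6 appears only in Bob's list, so Bob = 6.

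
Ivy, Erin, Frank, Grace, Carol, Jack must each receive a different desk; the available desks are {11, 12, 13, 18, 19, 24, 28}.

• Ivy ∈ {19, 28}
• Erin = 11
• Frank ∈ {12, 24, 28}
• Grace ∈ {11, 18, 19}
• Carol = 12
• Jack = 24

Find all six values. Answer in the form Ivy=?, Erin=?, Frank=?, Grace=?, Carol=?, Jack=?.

Ivy=19, Erin=11, Frank=28, Grace=18, Carol=12, Jack=24

Erin has just one choice, so Erin = 11. Strike 11 from Grace.
That leaves Carol = 12. Remove 12 from Frank.
Jack must be 24 (only option left). Eliminate 24 elsewhere: Frank.
That leaves Frank = 28. Eliminate 28 elsewhere: Ivy.
Ivy's domain is down to {19}, so Ivy = 19. Strike 19 from Grace.
That leaves Grace = 18.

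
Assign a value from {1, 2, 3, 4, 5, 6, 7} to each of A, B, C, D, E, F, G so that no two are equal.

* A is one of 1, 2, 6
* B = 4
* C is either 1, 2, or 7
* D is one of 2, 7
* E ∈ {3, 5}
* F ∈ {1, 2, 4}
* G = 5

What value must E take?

3

B has just one choice, so B = 4. Remove 4 from F.
G has just one choice, so G = 5. So E can't be 5.
So E = 3.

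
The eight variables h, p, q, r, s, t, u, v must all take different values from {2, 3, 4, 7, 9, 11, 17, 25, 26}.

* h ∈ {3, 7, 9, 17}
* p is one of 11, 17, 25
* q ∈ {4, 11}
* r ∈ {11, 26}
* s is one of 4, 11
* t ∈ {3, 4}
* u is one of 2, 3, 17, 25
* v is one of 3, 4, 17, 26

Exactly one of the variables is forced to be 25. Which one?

The 2 variables q and s are confined to {4, 11}, which locks those values in; drop them from p, r, t, v.
r has just one choice, so r = 26. Remove 26 from v.
That leaves t = 3. So h, u, v can't be 3.
That leaves v = 17. Eliminate 17 elsewhere: h, p, u.
So 25 goes to p.

p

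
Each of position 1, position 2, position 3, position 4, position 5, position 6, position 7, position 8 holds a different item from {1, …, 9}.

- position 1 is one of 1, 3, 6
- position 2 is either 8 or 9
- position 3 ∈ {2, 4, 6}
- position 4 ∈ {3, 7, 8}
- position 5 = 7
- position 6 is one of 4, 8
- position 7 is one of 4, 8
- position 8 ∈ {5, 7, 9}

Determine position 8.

position 5's domain is down to {7}, so position 5 = 7. Eliminate 7 elsewhere: position 4, position 8.
The 2 variables position 6 and position 7 are confined to {4, 8}, which locks those values in; drop them from position 2, position 3, position 4.
position 2 has just one choice, so position 2 = 9. Remove 9 from position 8.
So position 8 = 5.

5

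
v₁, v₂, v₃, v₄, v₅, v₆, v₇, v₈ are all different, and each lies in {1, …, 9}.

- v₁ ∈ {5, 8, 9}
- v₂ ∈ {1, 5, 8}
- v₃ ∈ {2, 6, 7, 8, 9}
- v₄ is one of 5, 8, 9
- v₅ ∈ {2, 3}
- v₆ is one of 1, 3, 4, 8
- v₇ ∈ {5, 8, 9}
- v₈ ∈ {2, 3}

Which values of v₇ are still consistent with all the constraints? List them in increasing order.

v₅ and v₈ between them cover only {2, 3} — a naked pair. Remove those values from v₃, v₆.
The 3 variables v₁, v₄, v₇ are confined to {5, 8, 9}, which locks those values in; drop them from v₂, v₃, v₆.
v₂ must be 1 (only option left). Strike 1 from v₆.
v₆'s domain is down to {4}, so v₆ = 4.
No further eliminations apply; v₇ can still be any of 5, 8, 9.

5, 8, 9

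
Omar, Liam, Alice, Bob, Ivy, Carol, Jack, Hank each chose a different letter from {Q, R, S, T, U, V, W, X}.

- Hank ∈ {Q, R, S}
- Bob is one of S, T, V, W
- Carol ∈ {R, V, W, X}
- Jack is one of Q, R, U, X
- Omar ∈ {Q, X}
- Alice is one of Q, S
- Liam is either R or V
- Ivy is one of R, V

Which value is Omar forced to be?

X

The 8 variables together cover exactly {Q, R, S, T, U, V, W, X} — 8 values for 8 variables — and T appears only in Bob's list, so Bob = T.
The 7 still-open variables together cover exactly {Q, R, S, U, V, W, X} — 7 values for 7 variables — and U appears only in Jack's list, so Jack = U.
The 6 still-open variables together cover exactly {Q, R, S, V, W, X} — 6 values for 6 variables — and W appears only in Carol's list, so Carol = W.
The 5 still-open variables together cover exactly {Q, R, S, V, X} — 5 values for 5 variables — and X appears only in Omar's list, so Omar = X.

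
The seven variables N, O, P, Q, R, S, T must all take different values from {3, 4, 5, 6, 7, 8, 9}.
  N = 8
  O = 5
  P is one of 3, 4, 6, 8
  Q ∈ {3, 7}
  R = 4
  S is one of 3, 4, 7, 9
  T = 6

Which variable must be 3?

N's domain is down to {8}, so N = 8. Eliminate 8 elsewhere: P.
O's domain is down to {5}, so O = 5.
R must be 4 (only option left). Strike 4 from P, S.
T's domain is down to {6}, so T = 6. Strike 6 from P.
So 3 goes to P.

P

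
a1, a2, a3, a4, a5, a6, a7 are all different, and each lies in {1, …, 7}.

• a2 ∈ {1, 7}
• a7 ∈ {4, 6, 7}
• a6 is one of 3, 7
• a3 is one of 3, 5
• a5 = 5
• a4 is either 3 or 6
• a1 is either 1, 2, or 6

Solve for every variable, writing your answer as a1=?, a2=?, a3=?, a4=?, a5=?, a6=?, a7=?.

a1=2, a2=1, a3=3, a4=6, a5=5, a6=7, a7=4

a5 has just one choice, so a5 = 5. Strike 5 from a3.
a3 has just one choice, so a3 = 3. Remove 3 from a4, a6.
a4 has just one choice, so a4 = 6. So a1, a7 can't be 6.
a6 has just one choice, so a6 = 7. Eliminate 7 elsewhere: a2, a7.
a7's domain is down to {4}, so a7 = 4.
That leaves a2 = 1. Remove 1 from a1.
a1 has just one choice, so a1 = 2.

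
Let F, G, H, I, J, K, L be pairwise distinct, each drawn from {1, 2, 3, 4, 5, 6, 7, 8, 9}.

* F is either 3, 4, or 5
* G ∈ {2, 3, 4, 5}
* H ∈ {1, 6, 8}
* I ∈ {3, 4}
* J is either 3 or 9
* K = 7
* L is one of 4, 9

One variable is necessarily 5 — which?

K has just one choice, so K = 7.
The 3 variables I, J, L are confined to {3, 4, 9}, which locks those values in; drop them from F, G.
So 5 goes to F.

F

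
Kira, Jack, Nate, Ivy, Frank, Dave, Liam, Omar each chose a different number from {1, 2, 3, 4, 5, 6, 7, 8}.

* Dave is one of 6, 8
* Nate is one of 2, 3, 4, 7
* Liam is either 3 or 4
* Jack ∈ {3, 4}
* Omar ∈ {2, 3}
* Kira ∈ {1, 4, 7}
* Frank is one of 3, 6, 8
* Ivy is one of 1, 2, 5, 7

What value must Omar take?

The 8 variables draw from only 8 values {1, 2, 3, 4, 5, 6, 7, 8}, so each is used; only Ivy can be 5, hence Ivy = 5.
The 7 still-open variables together cover exactly {1, 2, 3, 4, 6, 7, 8} — 7 values for 7 variables — and 1 appears only in Kira's list, so Kira = 1.
The 6 still-open variables draw from only 6 values {2, 3, 4, 6, 7, 8}, so each is used; only Nate can be 7, hence Nate = 7.
The 5 still-open variables together cover exactly {2, 3, 4, 6, 8} — 5 values for 5 variables — and 2 appears only in Omar's list, so Omar = 2.

2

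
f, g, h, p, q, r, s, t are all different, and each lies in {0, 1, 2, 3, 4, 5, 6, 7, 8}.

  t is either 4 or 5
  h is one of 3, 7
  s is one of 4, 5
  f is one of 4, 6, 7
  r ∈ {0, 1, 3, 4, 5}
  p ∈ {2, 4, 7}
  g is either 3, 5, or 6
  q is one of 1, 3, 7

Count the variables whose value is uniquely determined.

3

The 8 variables draw from only 8 values {0, 1, 2, 3, 4, 5, 6, 7}, so each is used; only r can be 0, hence r = 0.
Among the 7 still-open variables, 1 fits only q (and all 7 values in {1, 2, 3, 4, 5, 6, 7} must be used), so q = 1.
The 6 still-open variables together cover exactly {2, 3, 4, 5, 6, 7} — 6 values for 6 variables — and 2 appears only in p's list, so p = 2.
The 2 variables s and t are confined to {4, 5}, which locks those values in; drop them from f, g.
Determined: p=2, q=1, r=0. The other variables each still have more than one consistent value. That makes 3.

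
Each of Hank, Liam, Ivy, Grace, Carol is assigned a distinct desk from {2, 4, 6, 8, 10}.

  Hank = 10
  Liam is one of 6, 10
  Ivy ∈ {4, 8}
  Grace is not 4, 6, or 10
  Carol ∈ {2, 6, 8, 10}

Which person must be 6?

Liam

Hank must be 10 (only option left). Remove 10 from Liam, Carol.
So 6 goes to Liam.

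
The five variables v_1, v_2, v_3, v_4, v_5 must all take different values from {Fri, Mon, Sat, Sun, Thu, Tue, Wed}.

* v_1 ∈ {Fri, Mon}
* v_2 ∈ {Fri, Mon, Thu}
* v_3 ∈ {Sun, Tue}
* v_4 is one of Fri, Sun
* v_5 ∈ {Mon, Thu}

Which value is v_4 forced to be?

Among the 5 variables, Tue fits only v_3 (and all 5 values in {Fri, Mon, Sun, Thu, Tue} must be used), so v_3 = Tue.
The 4 still-open variables together cover exactly {Fri, Mon, Sun, Thu} — 4 values for 4 variables — and Sun appears only in v_4's list, so v_4 = Sun.

Sun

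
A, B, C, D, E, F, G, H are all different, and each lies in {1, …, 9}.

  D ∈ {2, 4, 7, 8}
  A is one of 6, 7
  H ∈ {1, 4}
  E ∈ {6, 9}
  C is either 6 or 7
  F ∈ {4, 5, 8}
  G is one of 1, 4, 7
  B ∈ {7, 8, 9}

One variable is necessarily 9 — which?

E

The 8 variables together cover exactly {1, 2, 4, 5, 6, 7, 8, 9} — 8 values for 8 variables — and 2 appears only in D's list, so D = 2.
The 7 still-open variables draw from only 7 values {1, 4, 5, 6, 7, 8, 9}, so each is used; only F can be 5, hence F = 5.
The 6 still-open variables draw from only 6 values {1, 4, 6, 7, 8, 9}, so each is used; only B can be 8, hence B = 8.
The 5 still-open variables draw from only 5 values {1, 4, 6, 7, 9}, so each is used; only E can be 9, hence E = 9.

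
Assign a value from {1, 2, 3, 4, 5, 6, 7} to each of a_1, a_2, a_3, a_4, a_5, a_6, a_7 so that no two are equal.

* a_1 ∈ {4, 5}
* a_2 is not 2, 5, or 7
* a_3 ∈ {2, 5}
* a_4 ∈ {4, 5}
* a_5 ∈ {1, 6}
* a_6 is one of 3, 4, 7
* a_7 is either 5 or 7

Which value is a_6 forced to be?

3

Among the 7 variables, 2 fits only a_3 (and all 7 values in {1, 2, 3, 4, 5, 6, 7} must be used), so a_3 = 2.
a_1 and a_4 between them cover only {4, 5} — a naked pair. Remove those values from a_2, a_6, a_7.
a_7 has just one choice, so a_7 = 7. Eliminate 7 elsewhere: a_6.
So a_6 = 3.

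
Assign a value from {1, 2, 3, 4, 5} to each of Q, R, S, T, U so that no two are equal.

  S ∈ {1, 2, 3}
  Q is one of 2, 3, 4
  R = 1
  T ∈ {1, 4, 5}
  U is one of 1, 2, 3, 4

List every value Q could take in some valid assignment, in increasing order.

R must be 1 (only option left). So S, T, U can't be 1.
The 4 still-open variables draw from only 4 values {2, 3, 4, 5}, so each is used; only T can be 5, hence T = 5.
No further eliminations apply; Q can still be any of 2, 3, 4.

2, 3, 4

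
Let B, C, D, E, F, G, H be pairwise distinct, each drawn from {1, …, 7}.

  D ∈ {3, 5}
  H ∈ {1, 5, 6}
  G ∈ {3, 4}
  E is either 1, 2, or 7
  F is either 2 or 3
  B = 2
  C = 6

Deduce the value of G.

B's domain is down to {2}, so B = 2. Remove 2 from E, F.
C must be 6 (only option left). Remove 6 from H.
F has just one choice, so F = 3. Remove 3 from D, G.
So G = 4.

4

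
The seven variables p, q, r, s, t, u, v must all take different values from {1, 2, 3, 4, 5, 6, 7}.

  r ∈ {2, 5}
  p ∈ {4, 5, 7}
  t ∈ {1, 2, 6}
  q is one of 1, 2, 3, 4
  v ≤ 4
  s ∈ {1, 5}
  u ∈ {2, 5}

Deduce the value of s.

1

The 7 variables together cover exactly {1, 2, 3, 4, 5, 6, 7} — 7 values for 7 variables — and 6 appears only in t's list, so t = 6.
The 6 still-open variables together cover exactly {1, 2, 3, 4, 5, 7} — 6 values for 6 variables — and 7 appears only in p's list, so p = 7.
r and u between them cover only {2, 5} — a naked pair. Remove those values from q, s, v.
So s = 1.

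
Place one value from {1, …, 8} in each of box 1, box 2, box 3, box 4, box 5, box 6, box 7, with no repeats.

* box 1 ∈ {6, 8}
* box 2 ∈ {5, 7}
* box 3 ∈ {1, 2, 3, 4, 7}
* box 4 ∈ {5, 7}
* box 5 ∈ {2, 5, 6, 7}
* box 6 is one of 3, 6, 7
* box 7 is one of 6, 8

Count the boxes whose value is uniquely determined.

The 2 variables box 1 and box 7 are confined to {6, 8}, which locks those values in; drop them from box 5, box 6.
box 2 and box 4 share exactly the 2 values {5, 7}; by pigeonhole those values go to them, so strike 5, 7 from box 3, box 5, box 6.
box 5 must be 2 (only option left). Eliminate 2 elsewhere: box 3.
box 6 has just one choice, so box 6 = 3. So box 3 can't be 3.
Determined: box 5=2, box 6=3. The other boxes each still have more than one consistent value. That makes 2.

2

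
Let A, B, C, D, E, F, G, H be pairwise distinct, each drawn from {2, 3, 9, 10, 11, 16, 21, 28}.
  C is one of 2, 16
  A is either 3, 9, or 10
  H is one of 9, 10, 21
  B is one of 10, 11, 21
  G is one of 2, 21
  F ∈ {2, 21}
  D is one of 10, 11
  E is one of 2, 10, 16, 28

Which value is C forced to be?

Among the 8 variables, 3 fits only A (and all 8 values in {2, 3, 9, 10, 11, 16, 21, 28} must be used), so A = 3.
The 7 still-open variables together cover exactly {2, 9, 10, 11, 16, 21, 28} — 7 values for 7 variables — and 9 appears only in H's list, so H = 9.
Among the 6 still-open variables, 28 fits only E (and all 6 values in {2, 10, 11, 16, 21, 28} must be used), so E = 28.
The 5 still-open variables together cover exactly {2, 10, 11, 16, 21} — 5 values for 5 variables — and 16 appears only in C's list, so C = 16.

16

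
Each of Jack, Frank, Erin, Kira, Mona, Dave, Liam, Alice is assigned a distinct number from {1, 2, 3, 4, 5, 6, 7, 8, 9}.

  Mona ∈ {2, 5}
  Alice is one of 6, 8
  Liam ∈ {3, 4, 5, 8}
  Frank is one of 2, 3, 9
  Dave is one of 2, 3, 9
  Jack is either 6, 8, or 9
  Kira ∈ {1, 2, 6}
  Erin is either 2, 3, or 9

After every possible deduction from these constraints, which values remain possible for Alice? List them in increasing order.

Among the 8 variables, 1 fits only Kira (and all 8 values in {1, 2, 3, 4, 5, 6, 8, 9} must be used), so Kira = 1.
The 7 still-open variables together cover exactly {2, 3, 4, 5, 6, 8, 9} — 7 values for 7 variables — and 4 appears only in Liam's list, so Liam = 4.
The 6 still-open variables draw from only 6 values {2, 3, 5, 6, 8, 9}, so each is used; only Mona can be 5, hence Mona = 5.
Frank, Erin, Dave between them cover only {2, 3, 9} — a naked triple. Remove those values from Jack.
No further eliminations apply; Alice can still be any of 6, 8.

6, 8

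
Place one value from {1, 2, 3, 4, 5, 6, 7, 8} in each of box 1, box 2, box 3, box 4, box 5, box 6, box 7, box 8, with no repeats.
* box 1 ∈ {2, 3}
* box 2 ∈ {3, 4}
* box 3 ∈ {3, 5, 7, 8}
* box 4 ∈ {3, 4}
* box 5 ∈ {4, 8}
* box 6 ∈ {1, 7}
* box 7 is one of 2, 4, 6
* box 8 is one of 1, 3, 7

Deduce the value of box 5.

Among the 8 variables, 5 fits only box 3 (and all 8 values in {1, 2, 3, 4, 5, 6, 7, 8} must be used), so box 3 = 5.
Among the 7 still-open variables, 6 fits only box 7 (and all 7 values in {1, 2, 3, 4, 6, 7, 8} must be used), so box 7 = 6.
The 6 still-open variables together cover exactly {1, 2, 3, 4, 7, 8} — 6 values for 6 variables — and 2 appears only in box 1's list, so box 1 = 2.
The 5 still-open variables together cover exactly {1, 3, 4, 7, 8} — 5 values for 5 variables — and 8 appears only in box 5's list, so box 5 = 8.

8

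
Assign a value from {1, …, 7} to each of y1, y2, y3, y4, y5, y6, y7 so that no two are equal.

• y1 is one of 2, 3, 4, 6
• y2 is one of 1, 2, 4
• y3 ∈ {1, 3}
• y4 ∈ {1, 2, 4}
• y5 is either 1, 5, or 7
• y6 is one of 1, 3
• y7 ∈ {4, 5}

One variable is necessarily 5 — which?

The 7 variables together cover exactly {1, 2, 3, 4, 5, 6, 7} — 7 values for 7 variables — and 6 appears only in y1's list, so y1 = 6.
The 6 still-open variables together cover exactly {1, 2, 3, 4, 5, 7} — 6 values for 6 variables — and 7 appears only in y5's list, so y5 = 7.
Among the 5 still-open variables, 5 fits only y7 (and all 5 values in {1, 2, 3, 4, 5} must be used), so y7 = 5.

y7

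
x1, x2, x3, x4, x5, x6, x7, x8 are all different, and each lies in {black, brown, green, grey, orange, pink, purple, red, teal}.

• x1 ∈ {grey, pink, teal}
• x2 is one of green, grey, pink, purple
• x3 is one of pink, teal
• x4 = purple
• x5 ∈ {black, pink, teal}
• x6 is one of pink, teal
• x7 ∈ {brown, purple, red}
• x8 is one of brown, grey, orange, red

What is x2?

green

x4's domain is down to {purple}, so x4 = purple. Remove purple from x2, x7.
x3 and x6 share exactly the 2 values {pink, teal}; by pigeonhole those values go to them, so strike pink, teal from x1, x2, x5.
x1 must be grey (only option left). So x2, x8 can't be grey.
So x2 = green.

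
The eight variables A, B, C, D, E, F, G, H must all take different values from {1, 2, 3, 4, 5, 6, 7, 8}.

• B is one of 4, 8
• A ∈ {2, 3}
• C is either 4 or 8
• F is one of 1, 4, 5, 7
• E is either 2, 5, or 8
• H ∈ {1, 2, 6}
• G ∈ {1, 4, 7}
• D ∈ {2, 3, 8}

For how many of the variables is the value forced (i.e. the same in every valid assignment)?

2

Among the 8 variables, 6 fits only H (and all 8 values in {1, 2, 3, 4, 5, 6, 7, 8} must be used), so H = 6.
B and C share exactly the 2 values {4, 8}; by pigeonhole those values go to them, so strike 4, 8 from D, E, F, G.
A and D between them cover only {2, 3} — a naked pair. Remove those values from E.
E's domain is down to {5}, so E = 5. So F can't be 5.
Determined: E=5, H=6. The other variables each still have more than one consistent value. That makes 2.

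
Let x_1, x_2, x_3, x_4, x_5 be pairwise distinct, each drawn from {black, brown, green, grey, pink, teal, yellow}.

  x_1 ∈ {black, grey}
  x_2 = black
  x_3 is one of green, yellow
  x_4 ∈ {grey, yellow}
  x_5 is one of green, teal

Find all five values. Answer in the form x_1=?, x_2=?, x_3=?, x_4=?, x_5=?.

x_2's domain is down to {black}, so x_2 = black. Eliminate black elsewhere: x_1.
x_1 has just one choice, so x_1 = grey. Remove grey from x_4.
x_4 has just one choice, so x_4 = yellow. Remove yellow from x_3.
That leaves x_3 = green. Remove green from x_5.
x_5 must be teal (only option left).

x_1=grey, x_2=black, x_3=green, x_4=yellow, x_5=teal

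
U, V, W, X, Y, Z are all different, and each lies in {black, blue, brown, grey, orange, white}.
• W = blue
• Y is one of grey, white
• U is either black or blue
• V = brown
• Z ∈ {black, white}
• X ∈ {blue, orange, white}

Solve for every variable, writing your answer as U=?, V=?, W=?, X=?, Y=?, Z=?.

V must be brown (only option left).
That leaves W = blue. So U, X can't be blue.
U must be black (only option left). Eliminate black elsewhere: Z.
Z has just one choice, so Z = white. Eliminate white elsewhere: X, Y.
X's domain is down to {orange}, so X = orange.
That leaves Y = grey.

U=black, V=brown, W=blue, X=orange, Y=grey, Z=white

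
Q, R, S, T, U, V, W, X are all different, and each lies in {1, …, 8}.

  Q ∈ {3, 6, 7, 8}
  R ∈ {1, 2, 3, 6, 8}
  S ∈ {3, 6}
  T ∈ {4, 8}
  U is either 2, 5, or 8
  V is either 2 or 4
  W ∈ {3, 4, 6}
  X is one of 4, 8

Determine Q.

7

The 8 variables draw from only 8 values {1, 2, 3, 4, 5, 6, 7, 8}, so each is used; only R can be 1, hence R = 1.
The 7 still-open variables draw from only 7 values {2, 3, 4, 5, 6, 7, 8}, so each is used; only U can be 5, hence U = 5.
Among the 6 still-open variables, 2 fits only V (and all 6 values in {2, 3, 4, 6, 7, 8} must be used), so V = 2.
The 5 still-open variables draw from only 5 values {3, 4, 6, 7, 8}, so each is used; only Q can be 7, hence Q = 7.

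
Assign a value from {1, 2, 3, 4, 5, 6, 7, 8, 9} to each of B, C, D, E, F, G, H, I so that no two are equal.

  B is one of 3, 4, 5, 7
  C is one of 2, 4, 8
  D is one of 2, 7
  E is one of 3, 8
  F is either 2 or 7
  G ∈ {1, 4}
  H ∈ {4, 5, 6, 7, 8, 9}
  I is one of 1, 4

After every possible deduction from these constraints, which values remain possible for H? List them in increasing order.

D and F share exactly the 2 values {2, 7}; by pigeonhole those values go to them, so strike 2, 7 from B, C, H.
G and I between them cover only {1, 4} — a naked pair. Remove those values from B, C, H.
C must be 8 (only option left). So E, H can't be 8.
E's domain is down to {3}, so E = 3. Strike 3 from B.
That leaves B = 5. Strike 5 from H.
No further eliminations apply; H can still be any of 6, 9.

6, 9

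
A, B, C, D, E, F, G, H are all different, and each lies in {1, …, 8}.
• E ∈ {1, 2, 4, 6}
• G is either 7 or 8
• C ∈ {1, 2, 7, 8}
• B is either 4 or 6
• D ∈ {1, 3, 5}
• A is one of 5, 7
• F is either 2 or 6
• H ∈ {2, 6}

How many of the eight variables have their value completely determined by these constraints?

The 8 variables together cover exactly {1, 2, 3, 4, 5, 6, 7, 8} — 8 values for 8 variables — and 3 appears only in D's list, so D = 3.
The 7 still-open variables together cover exactly {1, 2, 4, 5, 6, 7, 8} — 7 values for 7 variables — and 5 appears only in A's list, so A = 5.
F and H share exactly the 2 values {2, 6}; by pigeonhole those values go to them, so strike 2, 6 from B, C, E.
B must be 4 (only option left). Eliminate 4 elsewhere: E.
E's domain is down to {1}, so E = 1. Eliminate 1 elsewhere: C.
Determined: A=5, B=4, D=3, E=1. The other variables each still have more than one consistent value. That makes 4.

4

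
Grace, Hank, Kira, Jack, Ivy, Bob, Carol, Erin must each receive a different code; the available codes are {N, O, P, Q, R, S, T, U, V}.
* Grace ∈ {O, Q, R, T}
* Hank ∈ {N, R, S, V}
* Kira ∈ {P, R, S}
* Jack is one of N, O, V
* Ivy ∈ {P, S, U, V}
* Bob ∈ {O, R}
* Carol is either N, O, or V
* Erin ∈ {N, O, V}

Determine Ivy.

Jack, Carol, Erin between them cover only {N, O, V} — a naked triple. Remove those values from Grace, Hank, Ivy, Bob.
That leaves Bob = R. Eliminate R elsewhere: Grace, Hank, Kira.
Hank must be S (only option left). Eliminate S elsewhere: Kira, Ivy.
Kira has just one choice, so Kira = P. So Ivy can't be P.
So Ivy = U.

U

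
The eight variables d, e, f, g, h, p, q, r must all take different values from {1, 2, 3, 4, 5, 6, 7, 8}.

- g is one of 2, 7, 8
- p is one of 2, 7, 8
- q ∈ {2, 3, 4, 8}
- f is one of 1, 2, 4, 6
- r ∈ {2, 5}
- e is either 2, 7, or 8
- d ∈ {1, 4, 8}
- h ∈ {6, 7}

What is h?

6

Among the 8 variables, 3 fits only q (and all 8 values in {1, 2, 3, 4, 5, 6, 7, 8} must be used), so q = 3.
The 7 still-open variables draw from only 7 values {1, 2, 4, 5, 6, 7, 8}, so each is used; only r can be 5, hence r = 5.
The 3 variables e, g, p are confined to {2, 7, 8}, which locks those values in; drop them from d, f, h.
So h = 6.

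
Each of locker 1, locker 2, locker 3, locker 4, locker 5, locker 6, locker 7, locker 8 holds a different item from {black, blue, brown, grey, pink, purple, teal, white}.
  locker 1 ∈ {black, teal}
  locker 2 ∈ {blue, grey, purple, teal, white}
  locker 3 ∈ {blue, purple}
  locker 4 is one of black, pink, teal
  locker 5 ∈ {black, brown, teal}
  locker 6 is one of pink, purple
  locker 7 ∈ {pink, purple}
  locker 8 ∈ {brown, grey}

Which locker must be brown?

The 8 variables draw from only 8 values {black, blue, brown, grey, pink, purple, teal, white}, so each is used; only locker 2 can be white, hence locker 2 = white.
The 7 still-open variables together cover exactly {black, blue, brown, grey, pink, purple, teal} — 7 values for 7 variables — and blue appears only in locker 3's list, so locker 3 = blue.
Among the 6 still-open variables, grey fits only locker 8 (and all 6 values in {black, brown, grey, pink, purple, teal} must be used), so locker 8 = grey.
The 5 still-open variables together cover exactly {black, brown, pink, purple, teal} — 5 values for 5 variables — and brown appears only in locker 5's list, so locker 5 = brown.

locker 5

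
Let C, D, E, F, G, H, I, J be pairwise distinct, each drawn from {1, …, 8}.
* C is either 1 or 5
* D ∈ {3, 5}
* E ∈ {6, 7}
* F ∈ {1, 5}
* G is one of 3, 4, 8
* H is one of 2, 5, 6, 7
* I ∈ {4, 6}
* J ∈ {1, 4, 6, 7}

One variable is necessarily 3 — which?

D

Among the 8 variables, 2 fits only H (and all 8 values in {1, 2, 3, 4, 5, 6, 7, 8} must be used), so H = 2.
Among the 7 still-open variables, 8 fits only G (and all 7 values in {1, 3, 4, 5, 6, 7, 8} must be used), so G = 8.
The 6 still-open variables together cover exactly {1, 3, 4, 5, 6, 7} — 6 values for 6 variables — and 3 appears only in D's list, so D = 3.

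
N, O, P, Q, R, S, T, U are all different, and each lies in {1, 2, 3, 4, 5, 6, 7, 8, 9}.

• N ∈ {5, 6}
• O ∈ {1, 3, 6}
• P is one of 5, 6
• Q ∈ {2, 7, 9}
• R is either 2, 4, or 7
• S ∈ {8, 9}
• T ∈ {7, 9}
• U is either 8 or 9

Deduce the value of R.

The 2 variables N and P are confined to {5, 6}, which locks those values in; drop them from O.
The 2 variables S and U are confined to {8, 9}, which locks those values in; drop them from Q, T.
T must be 7 (only option left). So Q, R can't be 7.
That leaves Q = 2. Remove 2 from R.
So R = 4.

4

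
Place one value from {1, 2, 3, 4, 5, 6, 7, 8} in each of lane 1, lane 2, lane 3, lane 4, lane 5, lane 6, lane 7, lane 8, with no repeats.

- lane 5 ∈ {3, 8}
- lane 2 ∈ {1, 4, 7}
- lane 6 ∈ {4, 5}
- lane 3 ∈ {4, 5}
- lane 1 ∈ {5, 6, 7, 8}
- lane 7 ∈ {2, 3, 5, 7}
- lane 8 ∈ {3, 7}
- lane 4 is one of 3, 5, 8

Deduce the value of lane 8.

7

Among the 8 variables, 1 fits only lane 2 (and all 8 values in {1, 2, 3, 4, 5, 6, 7, 8} must be used), so lane 2 = 1.
The 7 still-open variables together cover exactly {2, 3, 4, 5, 6, 7, 8} — 7 values for 7 variables — and 2 appears only in lane 7's list, so lane 7 = 2.
The 6 still-open variables draw from only 6 values {3, 4, 5, 6, 7, 8}, so each is used; only lane 1 can be 6, hence lane 1 = 6.
The 5 still-open variables together cover exactly {3, 4, 5, 7, 8} — 5 values for 5 variables — and 7 appears only in lane 8's list, so lane 8 = 7.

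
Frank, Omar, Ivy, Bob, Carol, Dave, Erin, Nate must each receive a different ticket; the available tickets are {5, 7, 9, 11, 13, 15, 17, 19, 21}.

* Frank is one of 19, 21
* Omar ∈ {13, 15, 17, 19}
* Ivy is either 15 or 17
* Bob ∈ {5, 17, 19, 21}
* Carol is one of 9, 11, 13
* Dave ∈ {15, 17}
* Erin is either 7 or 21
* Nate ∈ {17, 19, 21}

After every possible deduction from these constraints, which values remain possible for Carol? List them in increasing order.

9, 11

The 2 variables Ivy and Dave are confined to {15, 17}, which locks those values in; drop them from Omar, Bob, Nate.
Frank and Nate between them cover only {19, 21} — a naked pair. Remove those values from Omar, Bob, Erin.
Omar must be 13 (only option left). Strike 13 from Carol.
That leaves Bob = 5.
That leaves Erin = 7.
No further eliminations apply; Carol can still be any of 9, 11.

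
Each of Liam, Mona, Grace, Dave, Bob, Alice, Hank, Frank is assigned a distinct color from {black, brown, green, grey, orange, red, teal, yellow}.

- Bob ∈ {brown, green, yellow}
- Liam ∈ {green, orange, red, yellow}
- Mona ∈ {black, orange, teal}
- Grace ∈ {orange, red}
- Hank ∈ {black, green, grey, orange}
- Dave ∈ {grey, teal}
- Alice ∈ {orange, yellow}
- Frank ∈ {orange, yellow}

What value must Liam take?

green

Among the 8 variables, brown fits only Bob (and all 8 values in {black, brown, green, grey, orange, red, teal, yellow} must be used), so Bob = brown.
Alice and Frank share exactly the 2 values {orange, yellow}; by pigeonhole those values go to them, so strike orange, yellow from Liam, Mona, Grace, Hank.
Grace has just one choice, so Grace = red. Remove red from Liam.
So Liam = green.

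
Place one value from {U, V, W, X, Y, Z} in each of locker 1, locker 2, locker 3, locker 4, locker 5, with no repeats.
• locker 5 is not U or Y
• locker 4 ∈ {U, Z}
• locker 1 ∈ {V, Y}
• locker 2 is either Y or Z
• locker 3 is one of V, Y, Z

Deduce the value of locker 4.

The 3 variables locker 1, locker 2, locker 3 are confined to {V, Y, Z}, which locks those values in; drop them from locker 4, locker 5.
So locker 4 = U.

U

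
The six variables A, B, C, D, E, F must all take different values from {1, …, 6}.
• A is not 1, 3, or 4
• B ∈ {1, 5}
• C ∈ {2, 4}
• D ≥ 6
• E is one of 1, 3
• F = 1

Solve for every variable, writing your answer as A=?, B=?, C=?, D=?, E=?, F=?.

D must be 6 (only option left). Remove 6 from A.
F must be 1 (only option left). Eliminate 1 elsewhere: B, E.
B's domain is down to {5}, so B = 5. Strike 5 from A.
E has just one choice, so E = 3.
A's domain is down to {2}, so A = 2. Eliminate 2 elsewhere: C.
C must be 4 (only option left).

A=2, B=5, C=4, D=6, E=3, F=1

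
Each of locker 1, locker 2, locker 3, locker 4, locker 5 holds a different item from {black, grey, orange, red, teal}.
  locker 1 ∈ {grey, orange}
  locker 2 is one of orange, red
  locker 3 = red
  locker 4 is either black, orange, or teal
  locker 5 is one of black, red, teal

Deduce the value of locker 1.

grey

locker 3's domain is down to {red}, so locker 3 = red. So locker 2, locker 5 can't be red.
That leaves locker 2 = orange. Eliminate orange elsewhere: locker 1, locker 4.
So locker 1 = grey.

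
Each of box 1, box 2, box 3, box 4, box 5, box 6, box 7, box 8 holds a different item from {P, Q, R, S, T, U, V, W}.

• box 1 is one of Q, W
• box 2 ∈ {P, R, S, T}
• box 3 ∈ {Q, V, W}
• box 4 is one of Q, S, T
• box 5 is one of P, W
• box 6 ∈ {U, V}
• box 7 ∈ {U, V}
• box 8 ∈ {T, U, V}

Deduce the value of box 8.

T

The 8 variables draw from only 8 values {P, Q, R, S, T, U, V, W}, so each is used; only box 2 can be R, hence box 2 = R.
The 7 still-open variables draw from only 7 values {P, Q, S, T, U, V, W}, so each is used; only box 5 can be P, hence box 5 = P.
The 6 still-open variables together cover exactly {Q, S, T, U, V, W} — 6 values for 6 variables — and S appears only in box 4's list, so box 4 = S.
The 5 still-open variables draw from only 5 values {Q, T, U, V, W}, so each is used; only box 8 can be T, hence box 8 = T.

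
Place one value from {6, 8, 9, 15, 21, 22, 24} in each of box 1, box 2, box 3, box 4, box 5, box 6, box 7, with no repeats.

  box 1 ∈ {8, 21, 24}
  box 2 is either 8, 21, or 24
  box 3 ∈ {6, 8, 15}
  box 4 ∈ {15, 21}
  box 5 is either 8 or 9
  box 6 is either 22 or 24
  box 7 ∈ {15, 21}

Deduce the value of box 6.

Among the 7 variables, 6 fits only box 3 (and all 7 values in {6, 8, 9, 15, 21, 22, 24} must be used), so box 3 = 6.
The 6 still-open variables together cover exactly {8, 9, 15, 21, 22, 24} — 6 values for 6 variables — and 9 appears only in box 5's list, so box 5 = 9.
The 5 still-open variables draw from only 5 values {8, 15, 21, 22, 24}, so each is used; only box 6 can be 22, hence box 6 = 22.

22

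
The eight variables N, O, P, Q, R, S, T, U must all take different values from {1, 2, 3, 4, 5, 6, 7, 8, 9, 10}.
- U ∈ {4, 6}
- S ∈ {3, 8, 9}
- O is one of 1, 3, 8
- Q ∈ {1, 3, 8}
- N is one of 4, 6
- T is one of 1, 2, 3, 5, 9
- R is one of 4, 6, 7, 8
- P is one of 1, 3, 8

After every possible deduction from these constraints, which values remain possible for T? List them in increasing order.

2, 5

The 2 variables N and U are confined to {4, 6}, which locks those values in; drop them from R.
The 3 variables O, P, Q are confined to {1, 3, 8}, which locks those values in; drop them from R, S, T.
R must be 7 (only option left).
S has just one choice, so S = 9. So T can't be 9.
No further eliminations apply; T can still be any of 2, 5.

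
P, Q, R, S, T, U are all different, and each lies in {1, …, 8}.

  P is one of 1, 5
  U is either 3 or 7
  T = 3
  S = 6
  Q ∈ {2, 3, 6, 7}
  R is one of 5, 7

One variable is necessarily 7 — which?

S must be 6 (only option left). Eliminate 6 elsewhere: Q.
T has just one choice, so T = 3. Strike 3 from Q, U.
So 7 goes to U.

U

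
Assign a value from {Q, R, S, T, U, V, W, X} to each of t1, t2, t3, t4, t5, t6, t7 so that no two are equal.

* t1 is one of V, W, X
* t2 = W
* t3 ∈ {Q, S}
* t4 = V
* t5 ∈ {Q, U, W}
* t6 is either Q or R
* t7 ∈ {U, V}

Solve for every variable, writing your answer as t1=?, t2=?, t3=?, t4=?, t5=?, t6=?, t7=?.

t2's domain is down to {W}, so t2 = W. So t1, t5 can't be W.
t4 must be V (only option left). So t1, t7 can't be V.
t7's domain is down to {U}, so t7 = U. Eliminate U elsewhere: t5.
That leaves t1 = X.
That leaves t5 = Q. Eliminate Q elsewhere: t3, t6.
t6 has just one choice, so t6 = R.
t3 has just one choice, so t3 = S.

t1=X, t2=W, t3=S, t4=V, t5=Q, t6=R, t7=U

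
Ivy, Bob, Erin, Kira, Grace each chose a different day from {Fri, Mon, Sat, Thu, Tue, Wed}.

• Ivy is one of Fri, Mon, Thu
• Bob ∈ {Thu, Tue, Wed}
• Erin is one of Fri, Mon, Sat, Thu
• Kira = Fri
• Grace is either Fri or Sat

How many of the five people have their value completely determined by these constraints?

Kira must be Fri (only option left). Strike Fri from Ivy, Erin, Grace.
That leaves Grace = Sat. So Erin can't be Sat.
Ivy and Erin between them cover only {Mon, Thu} — a naked pair. Remove those values from Bob.
Determined: Kira=Fri, Grace=Sat. The other people each still have more than one consistent value. That makes 2.

2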